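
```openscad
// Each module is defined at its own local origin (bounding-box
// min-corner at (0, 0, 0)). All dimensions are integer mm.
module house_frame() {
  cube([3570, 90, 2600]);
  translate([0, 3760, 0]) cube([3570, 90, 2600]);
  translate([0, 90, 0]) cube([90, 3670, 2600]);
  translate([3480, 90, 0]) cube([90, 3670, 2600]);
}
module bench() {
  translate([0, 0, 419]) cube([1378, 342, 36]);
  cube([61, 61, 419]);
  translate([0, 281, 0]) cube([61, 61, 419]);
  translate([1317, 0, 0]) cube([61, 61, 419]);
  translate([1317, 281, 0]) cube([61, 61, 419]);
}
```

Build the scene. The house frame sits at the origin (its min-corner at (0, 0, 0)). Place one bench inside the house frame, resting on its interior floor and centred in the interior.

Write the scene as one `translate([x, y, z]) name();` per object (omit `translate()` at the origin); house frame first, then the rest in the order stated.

house_frame();
translate([1096, 1754, 0]) bench();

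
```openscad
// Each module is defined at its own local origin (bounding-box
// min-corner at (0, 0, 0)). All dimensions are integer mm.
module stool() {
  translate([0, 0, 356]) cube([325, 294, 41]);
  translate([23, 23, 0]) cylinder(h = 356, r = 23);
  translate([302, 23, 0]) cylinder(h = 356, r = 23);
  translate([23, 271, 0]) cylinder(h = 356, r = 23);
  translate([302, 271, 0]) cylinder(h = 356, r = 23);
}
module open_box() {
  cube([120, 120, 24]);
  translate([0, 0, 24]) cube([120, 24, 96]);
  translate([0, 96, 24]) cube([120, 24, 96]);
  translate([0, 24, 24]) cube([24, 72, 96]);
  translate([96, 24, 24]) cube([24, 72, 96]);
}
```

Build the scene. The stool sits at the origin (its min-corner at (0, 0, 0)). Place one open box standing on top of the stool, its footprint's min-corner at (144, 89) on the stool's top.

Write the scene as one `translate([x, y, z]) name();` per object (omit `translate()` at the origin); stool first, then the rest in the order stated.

stool();
translate([144, 89, 397]) open_box();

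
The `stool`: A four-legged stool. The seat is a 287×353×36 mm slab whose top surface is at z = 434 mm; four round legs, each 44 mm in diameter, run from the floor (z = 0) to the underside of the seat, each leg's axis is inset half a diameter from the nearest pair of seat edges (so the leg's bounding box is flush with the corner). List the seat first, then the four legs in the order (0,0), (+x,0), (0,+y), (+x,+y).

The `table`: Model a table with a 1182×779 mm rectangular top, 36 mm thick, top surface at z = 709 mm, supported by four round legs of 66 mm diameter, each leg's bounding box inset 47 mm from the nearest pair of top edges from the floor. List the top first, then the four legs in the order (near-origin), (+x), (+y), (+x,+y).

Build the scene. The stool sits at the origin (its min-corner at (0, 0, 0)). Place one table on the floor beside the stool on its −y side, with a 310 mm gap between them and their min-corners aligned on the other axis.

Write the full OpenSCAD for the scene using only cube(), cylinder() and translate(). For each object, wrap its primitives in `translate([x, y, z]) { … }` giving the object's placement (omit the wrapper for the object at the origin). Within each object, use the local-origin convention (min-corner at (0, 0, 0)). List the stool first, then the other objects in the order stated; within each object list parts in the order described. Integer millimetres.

translate([0, 0, 398]) cube([287, 353, 36]);
translate([22, 22, 0]) cylinder(h = 398, r = 22);
translate([265, 22, 0]) cylinder(h = 398, r = 22);
translate([22, 331, 0]) cylinder(h = 398, r = 22);
translate([265, 331, 0]) cylinder(h = 398, r = 22);
translate([0, -1089, 0]) {
  translate([0, 0, 673]) cube([1182, 779, 36]);
  translate([80, 80, 0]) cylinder(h = 673, r = 33);
  translate([1102, 80, 0]) cylinder(h = 673, r = 33);
  translate([80, 699, 0]) cylinder(h = 673, r = 33);
  translate([1102, 699, 0]) cylinder(h = 673, r = 33);
}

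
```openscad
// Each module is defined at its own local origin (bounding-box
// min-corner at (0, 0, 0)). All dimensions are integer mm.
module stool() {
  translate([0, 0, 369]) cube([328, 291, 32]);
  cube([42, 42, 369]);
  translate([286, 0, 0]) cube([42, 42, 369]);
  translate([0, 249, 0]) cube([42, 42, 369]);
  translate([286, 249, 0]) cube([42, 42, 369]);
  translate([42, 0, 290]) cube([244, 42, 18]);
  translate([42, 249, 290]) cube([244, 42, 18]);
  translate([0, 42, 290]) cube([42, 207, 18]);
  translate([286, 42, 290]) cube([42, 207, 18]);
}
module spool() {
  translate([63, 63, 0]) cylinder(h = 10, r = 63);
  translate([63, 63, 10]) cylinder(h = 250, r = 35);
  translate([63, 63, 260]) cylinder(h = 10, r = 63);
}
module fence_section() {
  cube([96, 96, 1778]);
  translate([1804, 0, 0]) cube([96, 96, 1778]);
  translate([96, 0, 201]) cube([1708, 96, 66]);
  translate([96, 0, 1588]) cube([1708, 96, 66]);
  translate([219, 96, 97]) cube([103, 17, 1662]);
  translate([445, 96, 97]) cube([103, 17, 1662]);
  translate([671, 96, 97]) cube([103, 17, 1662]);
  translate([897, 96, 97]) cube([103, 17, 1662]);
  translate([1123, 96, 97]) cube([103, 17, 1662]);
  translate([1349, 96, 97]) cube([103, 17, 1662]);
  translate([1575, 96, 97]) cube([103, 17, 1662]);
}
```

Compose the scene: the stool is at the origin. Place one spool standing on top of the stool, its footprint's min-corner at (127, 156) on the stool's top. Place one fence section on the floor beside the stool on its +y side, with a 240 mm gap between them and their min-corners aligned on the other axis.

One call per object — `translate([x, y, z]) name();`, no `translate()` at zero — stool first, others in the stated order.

stool();
translate([127, 156, 401]) spool();
translate([0, 531, 0]) fence_section();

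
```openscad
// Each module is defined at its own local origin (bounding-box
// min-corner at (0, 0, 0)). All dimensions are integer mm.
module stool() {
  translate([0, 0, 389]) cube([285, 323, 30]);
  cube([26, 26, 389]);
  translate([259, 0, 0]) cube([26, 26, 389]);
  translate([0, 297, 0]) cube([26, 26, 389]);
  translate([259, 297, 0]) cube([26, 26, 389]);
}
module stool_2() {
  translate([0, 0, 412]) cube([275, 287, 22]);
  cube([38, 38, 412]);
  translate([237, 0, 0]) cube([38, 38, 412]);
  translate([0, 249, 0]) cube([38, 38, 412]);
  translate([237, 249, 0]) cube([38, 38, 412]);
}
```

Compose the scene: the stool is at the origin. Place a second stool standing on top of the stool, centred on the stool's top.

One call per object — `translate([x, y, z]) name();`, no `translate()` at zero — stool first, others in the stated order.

stool();
translate([5, 18, 419]) stool_2();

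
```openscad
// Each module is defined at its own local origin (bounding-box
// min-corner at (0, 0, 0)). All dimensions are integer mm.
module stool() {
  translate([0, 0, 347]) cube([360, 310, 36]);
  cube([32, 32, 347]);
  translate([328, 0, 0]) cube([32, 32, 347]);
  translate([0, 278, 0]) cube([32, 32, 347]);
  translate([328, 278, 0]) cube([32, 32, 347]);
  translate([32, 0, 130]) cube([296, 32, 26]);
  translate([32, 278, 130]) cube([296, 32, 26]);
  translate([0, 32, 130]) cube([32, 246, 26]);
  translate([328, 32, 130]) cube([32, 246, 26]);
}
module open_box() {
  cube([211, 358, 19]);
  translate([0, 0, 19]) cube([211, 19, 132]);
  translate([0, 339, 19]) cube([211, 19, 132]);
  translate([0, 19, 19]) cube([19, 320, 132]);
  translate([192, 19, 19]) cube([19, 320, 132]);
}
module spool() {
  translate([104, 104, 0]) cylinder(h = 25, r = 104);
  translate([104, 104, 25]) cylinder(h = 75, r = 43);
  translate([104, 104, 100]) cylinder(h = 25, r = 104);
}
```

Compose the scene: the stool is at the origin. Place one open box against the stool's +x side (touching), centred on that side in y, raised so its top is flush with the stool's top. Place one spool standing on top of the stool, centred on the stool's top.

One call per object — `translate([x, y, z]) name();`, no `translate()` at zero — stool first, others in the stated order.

stool();
translate([360, -24, 232]) open_box();
translate([76, 51, 383]) spool();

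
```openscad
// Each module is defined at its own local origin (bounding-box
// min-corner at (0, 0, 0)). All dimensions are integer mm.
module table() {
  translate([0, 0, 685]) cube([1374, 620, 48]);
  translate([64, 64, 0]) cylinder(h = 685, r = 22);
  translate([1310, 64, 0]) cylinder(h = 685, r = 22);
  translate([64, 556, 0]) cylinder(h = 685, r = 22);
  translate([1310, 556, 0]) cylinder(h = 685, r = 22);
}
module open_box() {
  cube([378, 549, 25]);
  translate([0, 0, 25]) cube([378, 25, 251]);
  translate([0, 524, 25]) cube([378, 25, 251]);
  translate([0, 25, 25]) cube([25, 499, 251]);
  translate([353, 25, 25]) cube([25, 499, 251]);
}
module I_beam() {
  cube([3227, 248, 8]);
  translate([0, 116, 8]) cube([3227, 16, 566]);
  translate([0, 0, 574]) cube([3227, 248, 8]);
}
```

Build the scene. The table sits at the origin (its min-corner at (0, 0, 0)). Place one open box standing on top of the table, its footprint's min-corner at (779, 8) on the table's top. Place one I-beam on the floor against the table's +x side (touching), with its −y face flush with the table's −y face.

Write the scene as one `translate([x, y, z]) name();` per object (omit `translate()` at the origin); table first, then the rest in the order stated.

table();
translate([779, 8, 733]) open_box();
translate([1374, 0, 0]) I_beam();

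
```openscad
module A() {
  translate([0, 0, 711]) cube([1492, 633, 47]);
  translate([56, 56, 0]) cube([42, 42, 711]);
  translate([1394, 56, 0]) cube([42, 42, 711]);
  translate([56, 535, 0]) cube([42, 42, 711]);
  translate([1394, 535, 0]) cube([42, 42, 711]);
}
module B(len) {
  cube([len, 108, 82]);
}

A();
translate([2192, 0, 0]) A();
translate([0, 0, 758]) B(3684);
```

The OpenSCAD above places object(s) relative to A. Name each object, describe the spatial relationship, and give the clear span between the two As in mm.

A is a table. B is a beam. A beam spans the tops of two tables. The clear span between the two tables is 700 mm.

Second table starts at x = 2192; first ends at x = 1492; clear span = 2192 − 1492 = 700 mm.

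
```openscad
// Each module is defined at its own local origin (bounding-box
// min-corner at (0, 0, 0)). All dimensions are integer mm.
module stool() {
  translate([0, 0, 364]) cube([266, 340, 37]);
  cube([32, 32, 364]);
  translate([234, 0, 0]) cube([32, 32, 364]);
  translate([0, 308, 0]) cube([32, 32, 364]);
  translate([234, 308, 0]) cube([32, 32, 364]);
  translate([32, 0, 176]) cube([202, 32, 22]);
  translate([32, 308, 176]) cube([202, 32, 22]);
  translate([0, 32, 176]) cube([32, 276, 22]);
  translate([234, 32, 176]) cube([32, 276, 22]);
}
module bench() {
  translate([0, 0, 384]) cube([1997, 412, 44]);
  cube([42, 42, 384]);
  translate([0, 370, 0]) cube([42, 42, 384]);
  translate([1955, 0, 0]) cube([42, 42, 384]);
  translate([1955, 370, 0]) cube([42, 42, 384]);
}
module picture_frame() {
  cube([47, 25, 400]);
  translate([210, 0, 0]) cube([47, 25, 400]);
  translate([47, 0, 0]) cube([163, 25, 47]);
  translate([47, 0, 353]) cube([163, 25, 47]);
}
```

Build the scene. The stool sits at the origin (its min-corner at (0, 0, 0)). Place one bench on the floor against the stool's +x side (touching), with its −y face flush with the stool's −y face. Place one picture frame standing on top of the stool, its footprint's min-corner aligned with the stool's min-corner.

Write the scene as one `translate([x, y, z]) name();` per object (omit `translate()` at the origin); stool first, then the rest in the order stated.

stool();
translate([266, 0, 0]) bench();
translate([0, 0, 401]) picture_frame();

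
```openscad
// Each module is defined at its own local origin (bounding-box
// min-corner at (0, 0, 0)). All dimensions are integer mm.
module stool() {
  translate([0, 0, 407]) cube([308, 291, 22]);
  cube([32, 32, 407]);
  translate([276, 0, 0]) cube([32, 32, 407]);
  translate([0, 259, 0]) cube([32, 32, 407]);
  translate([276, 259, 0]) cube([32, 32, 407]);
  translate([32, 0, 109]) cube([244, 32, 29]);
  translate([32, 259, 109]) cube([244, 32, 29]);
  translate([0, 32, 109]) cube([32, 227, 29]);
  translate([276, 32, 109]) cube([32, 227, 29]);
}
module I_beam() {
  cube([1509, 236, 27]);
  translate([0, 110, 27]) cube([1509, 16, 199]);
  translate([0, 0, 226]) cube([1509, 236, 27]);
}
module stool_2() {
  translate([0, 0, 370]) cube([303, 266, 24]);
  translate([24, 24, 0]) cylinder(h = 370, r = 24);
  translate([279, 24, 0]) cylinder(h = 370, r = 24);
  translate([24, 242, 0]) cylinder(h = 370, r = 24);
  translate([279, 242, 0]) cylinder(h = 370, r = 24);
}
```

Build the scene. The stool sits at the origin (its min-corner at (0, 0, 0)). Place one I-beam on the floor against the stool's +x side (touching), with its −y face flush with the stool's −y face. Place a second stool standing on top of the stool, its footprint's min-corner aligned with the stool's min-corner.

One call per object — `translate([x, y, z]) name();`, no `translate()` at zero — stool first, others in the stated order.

stool();
translate([308, 0, 0]) I_beam();
translate([0, 0, 429]) stool_2();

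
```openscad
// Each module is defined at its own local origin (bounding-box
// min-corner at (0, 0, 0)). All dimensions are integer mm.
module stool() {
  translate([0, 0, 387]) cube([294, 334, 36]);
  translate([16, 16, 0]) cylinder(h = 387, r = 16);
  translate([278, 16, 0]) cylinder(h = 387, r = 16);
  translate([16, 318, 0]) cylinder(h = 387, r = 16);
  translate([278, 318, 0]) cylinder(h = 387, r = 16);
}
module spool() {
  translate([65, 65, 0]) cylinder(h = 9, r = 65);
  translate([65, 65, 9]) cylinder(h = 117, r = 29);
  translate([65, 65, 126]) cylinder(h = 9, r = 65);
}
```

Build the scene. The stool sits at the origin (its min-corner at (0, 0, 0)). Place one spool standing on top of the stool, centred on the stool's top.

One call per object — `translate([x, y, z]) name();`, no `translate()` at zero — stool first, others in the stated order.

stool();
translate([82, 102, 423]) spool();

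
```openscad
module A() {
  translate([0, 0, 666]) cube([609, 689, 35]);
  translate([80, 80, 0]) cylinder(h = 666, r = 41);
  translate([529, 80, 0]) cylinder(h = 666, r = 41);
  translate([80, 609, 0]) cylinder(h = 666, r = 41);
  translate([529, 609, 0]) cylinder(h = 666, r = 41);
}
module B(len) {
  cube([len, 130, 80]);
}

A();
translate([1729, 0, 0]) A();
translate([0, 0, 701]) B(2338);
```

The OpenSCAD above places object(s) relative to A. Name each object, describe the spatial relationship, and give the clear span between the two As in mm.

A is a table. B is a beam. A beam spans the tops of two tables. The clear span between the two tables is 1120 mm.

Second table starts at x = 1729; first ends at x = 609; clear span = 1729 − 609 = 1120 mm.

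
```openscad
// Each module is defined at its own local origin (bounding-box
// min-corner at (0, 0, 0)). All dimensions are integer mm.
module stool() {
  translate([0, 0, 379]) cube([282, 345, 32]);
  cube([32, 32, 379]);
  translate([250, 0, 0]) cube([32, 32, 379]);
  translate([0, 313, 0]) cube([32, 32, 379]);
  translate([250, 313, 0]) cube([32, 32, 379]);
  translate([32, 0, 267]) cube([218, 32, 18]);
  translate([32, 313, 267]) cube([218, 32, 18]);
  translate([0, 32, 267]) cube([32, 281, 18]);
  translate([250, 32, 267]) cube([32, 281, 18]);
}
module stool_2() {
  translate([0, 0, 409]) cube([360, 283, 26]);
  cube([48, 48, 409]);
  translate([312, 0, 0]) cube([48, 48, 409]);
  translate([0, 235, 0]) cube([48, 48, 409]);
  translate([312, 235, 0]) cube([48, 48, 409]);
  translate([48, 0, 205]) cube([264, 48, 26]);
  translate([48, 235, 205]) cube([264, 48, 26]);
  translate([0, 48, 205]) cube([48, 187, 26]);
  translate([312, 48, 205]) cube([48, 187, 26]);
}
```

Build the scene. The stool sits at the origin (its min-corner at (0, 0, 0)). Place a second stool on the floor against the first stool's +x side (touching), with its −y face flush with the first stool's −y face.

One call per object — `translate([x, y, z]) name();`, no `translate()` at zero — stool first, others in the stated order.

stool();
translate([282, 0, 0]) stool_2();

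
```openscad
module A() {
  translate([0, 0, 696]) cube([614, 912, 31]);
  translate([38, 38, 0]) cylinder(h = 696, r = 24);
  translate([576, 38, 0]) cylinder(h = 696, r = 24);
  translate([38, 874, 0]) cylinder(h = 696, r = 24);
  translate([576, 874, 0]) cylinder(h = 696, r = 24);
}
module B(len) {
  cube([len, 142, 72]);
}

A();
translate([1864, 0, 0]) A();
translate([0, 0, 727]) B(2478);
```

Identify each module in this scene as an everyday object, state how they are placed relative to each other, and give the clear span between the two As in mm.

A is a table. B is a beam. A beam spans the tops of two tables. The clear span between the two tables is 1250 mm.

Second table starts at x = 1864; first ends at x = 614; clear span = 1864 − 614 = 1250 mm.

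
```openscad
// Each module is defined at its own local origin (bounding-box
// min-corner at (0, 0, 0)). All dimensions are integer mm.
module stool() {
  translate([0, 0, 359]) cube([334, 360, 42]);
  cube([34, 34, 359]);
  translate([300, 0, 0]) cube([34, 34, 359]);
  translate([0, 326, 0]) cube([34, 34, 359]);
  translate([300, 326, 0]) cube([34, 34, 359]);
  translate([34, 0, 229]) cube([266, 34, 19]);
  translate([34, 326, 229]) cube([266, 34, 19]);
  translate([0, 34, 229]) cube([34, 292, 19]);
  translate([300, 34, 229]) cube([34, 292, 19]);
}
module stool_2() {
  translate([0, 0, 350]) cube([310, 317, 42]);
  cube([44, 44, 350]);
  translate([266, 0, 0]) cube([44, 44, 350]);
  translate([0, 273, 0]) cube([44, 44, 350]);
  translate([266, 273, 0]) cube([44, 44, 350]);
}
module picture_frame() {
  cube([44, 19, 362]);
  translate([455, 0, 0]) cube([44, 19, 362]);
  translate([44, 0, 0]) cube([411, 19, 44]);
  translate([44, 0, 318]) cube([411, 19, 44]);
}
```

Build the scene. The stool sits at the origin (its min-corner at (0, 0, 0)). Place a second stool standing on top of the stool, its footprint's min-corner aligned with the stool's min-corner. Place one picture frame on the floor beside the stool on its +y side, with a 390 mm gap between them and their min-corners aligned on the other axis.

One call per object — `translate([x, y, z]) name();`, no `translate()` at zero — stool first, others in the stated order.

stool();
translate([0, 0, 401]) stool_2();
translate([0, 750, 0]) picture_frame();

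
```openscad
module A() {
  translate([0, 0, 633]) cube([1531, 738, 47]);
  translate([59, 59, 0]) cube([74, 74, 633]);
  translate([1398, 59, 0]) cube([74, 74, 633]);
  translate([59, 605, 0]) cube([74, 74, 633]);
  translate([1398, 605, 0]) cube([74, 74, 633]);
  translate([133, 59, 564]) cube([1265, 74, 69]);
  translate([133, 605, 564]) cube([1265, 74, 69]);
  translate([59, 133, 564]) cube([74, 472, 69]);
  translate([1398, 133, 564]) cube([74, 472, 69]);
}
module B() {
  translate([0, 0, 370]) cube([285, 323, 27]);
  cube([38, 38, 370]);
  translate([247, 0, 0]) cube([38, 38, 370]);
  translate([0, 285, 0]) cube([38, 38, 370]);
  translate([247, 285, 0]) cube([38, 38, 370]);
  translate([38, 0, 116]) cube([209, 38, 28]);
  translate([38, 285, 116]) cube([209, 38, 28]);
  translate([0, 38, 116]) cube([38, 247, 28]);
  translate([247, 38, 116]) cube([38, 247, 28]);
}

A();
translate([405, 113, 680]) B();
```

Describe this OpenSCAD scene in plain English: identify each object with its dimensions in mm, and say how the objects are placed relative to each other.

A is a table: top 1531 mm (x) × 738 mm (y), 47 mm thick, upper face at z = 680 mm, on four 74×74 mm square legs, each inset 59 mm from the nearest pair of top edges, running from z = 0 to the bottom of the top. Four apron rails, 74 mm thick and 69 mm tall, run between adjacent legs with their top edges flush with the underside of the top and their outer faces flush with the legs' outer faces.

B is a four-legged stool. The seat is 285×323 mm, 27 mm thick, top at z = 397 mm. It stands on four square legs, each 38×38 mm in cross-section, from z = 0 to the seat underside, each flush with a corner of the seat. Four stretchers, 38 mm wide and 28 mm tall, connect adjacent legs with their undersides at z = 116 mm, each running between the inner faces of the legs it joins and aligned with the legs' outer faces on the other axis.

The stool is on top of the table.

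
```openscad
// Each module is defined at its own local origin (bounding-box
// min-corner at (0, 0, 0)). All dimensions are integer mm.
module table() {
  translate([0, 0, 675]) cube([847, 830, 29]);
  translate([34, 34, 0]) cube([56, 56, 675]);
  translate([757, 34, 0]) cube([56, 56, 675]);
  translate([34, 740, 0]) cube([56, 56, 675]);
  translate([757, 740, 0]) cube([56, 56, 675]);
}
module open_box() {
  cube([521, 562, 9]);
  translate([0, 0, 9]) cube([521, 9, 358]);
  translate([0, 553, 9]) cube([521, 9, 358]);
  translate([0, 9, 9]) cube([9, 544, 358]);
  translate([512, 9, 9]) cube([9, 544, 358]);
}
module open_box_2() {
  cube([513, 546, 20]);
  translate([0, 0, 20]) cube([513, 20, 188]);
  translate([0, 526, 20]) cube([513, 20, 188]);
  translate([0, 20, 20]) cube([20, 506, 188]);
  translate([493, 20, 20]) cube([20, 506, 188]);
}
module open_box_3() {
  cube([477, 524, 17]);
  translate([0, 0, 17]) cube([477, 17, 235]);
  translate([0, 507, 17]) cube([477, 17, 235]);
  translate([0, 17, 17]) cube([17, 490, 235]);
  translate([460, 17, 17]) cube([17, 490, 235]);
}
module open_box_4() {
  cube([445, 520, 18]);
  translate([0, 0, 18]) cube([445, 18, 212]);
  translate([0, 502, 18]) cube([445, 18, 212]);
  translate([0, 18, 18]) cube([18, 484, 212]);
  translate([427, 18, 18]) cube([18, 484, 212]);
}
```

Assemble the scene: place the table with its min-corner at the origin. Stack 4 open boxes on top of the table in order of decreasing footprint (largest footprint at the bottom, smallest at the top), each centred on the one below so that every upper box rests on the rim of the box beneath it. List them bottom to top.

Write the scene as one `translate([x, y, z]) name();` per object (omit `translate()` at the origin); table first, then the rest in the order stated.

table();
translate([163, 134, 704]) open_box();
translate([167, 142, 1071]) open_box_2();
translate([185, 153, 1279]) open_box_3();
translate([201, 155, 1531]) open_box_4();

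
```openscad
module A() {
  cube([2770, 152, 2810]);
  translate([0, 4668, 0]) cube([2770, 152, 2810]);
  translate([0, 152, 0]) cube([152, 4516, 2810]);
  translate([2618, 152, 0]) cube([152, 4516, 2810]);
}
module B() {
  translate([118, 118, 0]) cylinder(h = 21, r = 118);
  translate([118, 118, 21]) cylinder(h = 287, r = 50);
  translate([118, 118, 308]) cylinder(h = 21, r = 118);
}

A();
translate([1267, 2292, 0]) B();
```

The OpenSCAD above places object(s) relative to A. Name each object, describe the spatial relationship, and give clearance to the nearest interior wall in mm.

A is a house frame. B is a spool. The spool sits inside the house frame, centred. The clearance to the nearest interior wall is 1115 mm.

Clearances: x = 1115, y = 2140; minimum 1115 mm.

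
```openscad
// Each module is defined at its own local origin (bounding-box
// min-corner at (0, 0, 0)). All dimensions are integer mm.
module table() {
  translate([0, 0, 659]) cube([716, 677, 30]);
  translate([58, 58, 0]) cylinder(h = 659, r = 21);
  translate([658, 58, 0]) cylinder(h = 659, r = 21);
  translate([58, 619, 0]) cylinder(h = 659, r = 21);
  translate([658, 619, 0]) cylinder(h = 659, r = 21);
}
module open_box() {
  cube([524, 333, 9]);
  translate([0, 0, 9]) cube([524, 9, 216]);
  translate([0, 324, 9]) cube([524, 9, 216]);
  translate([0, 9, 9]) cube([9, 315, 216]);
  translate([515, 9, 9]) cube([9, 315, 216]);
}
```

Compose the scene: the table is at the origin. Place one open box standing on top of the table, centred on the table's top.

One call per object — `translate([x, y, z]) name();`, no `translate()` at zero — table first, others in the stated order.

table();
translate([96, 172, 689]) open_box();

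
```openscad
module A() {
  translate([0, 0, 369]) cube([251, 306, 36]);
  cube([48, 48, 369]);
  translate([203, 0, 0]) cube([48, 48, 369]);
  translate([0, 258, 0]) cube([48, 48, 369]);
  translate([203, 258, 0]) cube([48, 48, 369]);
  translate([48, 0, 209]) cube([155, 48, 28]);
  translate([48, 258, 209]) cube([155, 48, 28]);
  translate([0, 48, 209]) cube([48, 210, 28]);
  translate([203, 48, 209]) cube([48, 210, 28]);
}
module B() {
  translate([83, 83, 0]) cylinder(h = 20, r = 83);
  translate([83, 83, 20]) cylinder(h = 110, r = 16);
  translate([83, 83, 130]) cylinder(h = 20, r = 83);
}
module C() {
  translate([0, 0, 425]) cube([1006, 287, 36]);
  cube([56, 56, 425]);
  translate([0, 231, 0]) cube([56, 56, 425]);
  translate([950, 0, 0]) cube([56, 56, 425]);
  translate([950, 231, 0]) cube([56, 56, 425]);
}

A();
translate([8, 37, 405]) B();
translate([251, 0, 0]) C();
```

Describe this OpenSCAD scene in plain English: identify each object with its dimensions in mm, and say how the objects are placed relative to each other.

A is a four-legged stool. The seat is a 251×306×36 mm slab whose top surface is at z = 405 mm; four square legs, each 48×48 mm in cross-section, run from the floor (z = 0) to the underside of the seat, each flush with a corner of the seat. Four stretchers, 48 mm wide and 28 mm tall, connect adjacent legs with their undersides at z = 209 mm, each running between the inner faces of the legs it joins and aligned with the legs' outer faces on the other axis.

B is a spool: two coaxial disc flanges of radius 83 mm and thickness 20 mm, joined by a core cylinder of radius 16 mm and height 110 mm. The lower flange rests on z = 0 and the three cylinders share a vertical axis.

C is a bench: a 1006×287 mm seat slab, 36 mm thick, top at z = 461 mm, on four 56×56 mm square legs flush with the seat corners and standing on z = 0.

The spool is on top of the stool. The bench is against the stool's +x side, with their −y faces flush.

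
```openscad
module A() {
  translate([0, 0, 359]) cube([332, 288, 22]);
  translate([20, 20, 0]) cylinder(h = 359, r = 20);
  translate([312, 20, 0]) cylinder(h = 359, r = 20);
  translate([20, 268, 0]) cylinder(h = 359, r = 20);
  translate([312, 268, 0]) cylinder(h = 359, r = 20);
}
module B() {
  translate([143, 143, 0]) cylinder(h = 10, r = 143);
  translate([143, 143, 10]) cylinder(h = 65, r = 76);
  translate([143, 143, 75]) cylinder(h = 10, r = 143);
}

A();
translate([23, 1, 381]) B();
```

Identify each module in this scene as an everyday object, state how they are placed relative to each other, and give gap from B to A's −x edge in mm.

The spool's min-x is at 23; the stool's min-x is 0; gap = 23 mm.

A is a stool. B is a spool. The spool is on top of the stool, centred. The gap from the spool to the stool's −x edge is 23 mm.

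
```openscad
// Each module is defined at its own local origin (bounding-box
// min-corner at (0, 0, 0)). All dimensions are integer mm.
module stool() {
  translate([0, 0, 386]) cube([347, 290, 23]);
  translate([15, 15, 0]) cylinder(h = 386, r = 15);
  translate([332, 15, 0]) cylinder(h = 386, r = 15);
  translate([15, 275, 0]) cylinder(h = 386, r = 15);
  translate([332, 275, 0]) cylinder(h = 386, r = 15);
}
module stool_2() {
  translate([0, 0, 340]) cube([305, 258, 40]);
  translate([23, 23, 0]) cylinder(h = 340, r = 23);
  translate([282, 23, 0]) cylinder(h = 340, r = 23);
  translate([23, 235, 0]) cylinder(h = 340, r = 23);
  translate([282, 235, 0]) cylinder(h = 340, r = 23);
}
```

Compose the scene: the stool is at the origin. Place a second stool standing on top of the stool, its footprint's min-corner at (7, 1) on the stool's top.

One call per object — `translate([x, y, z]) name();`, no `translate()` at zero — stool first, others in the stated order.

stool();
translate([7, 1, 409]) stool_2();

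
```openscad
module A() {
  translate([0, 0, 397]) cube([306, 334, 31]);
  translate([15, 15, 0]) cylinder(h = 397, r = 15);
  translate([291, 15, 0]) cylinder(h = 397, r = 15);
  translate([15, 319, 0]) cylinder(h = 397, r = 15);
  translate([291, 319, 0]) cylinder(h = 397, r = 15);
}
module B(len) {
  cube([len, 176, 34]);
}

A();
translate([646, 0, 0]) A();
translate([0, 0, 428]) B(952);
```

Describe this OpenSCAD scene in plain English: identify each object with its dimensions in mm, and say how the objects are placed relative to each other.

A is a four-legged stool. The seat is 306×334 mm, 31 mm thick, top at z = 428 mm. It stands on four round legs, each 30 mm in diameter, from z = 0 to the seat underside, each leg's axis is inset half a diameter from the nearest pair of seat edges (so the leg's bounding box is flush with the corner).

B is a rectangular beam 952 mm long (x), 176 mm deep (y), 34 mm thick (z).

The beam spans the tops of two stools placed 340 mm apart, resting at z = 428 mm.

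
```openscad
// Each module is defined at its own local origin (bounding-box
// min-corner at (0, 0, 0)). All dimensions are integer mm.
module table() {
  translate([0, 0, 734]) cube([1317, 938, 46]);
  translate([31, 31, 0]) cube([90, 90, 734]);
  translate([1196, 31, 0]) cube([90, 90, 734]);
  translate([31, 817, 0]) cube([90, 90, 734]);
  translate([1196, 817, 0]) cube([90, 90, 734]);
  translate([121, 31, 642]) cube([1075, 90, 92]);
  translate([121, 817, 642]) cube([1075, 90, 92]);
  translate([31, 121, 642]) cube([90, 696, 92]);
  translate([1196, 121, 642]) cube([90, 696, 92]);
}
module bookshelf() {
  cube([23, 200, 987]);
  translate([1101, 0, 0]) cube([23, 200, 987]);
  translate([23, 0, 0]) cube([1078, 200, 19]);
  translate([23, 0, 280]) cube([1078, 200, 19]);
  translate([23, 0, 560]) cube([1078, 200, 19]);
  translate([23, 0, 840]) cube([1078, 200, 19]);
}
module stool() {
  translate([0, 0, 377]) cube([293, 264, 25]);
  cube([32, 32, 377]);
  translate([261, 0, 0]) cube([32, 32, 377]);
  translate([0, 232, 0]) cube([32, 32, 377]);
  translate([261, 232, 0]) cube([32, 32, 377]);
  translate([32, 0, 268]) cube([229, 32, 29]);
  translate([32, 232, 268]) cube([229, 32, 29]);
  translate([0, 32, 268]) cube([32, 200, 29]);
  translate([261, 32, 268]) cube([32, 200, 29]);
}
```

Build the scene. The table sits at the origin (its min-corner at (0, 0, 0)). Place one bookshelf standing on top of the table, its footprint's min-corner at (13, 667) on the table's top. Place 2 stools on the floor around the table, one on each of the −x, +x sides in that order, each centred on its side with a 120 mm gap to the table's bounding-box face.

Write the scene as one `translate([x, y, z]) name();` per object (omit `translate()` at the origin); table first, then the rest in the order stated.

table();
translate([13, 667, 780]) bookshelf();
translate([-413, 337, 0]) stool();
translate([1437, 337, 0]) stool();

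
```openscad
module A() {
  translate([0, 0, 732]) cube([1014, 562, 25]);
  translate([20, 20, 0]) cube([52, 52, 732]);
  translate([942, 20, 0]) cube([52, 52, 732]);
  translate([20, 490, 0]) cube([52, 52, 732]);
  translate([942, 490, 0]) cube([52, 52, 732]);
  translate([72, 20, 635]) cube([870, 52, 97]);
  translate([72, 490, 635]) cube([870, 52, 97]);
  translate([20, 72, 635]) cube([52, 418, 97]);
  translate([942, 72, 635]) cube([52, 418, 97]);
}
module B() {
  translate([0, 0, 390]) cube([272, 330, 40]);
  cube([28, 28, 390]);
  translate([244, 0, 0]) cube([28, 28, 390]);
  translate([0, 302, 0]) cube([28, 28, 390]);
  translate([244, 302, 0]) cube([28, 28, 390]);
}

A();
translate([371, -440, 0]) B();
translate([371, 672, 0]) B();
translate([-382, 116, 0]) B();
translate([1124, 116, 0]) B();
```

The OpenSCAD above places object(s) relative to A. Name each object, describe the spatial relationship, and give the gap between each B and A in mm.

A is a table. B is a stool. Four stools sit around the table at the −y, +y, −x, +x sides. The gap between each stool and the table is 110 mm.

Each stool's nearest face is 110 mm from the table's bounding box.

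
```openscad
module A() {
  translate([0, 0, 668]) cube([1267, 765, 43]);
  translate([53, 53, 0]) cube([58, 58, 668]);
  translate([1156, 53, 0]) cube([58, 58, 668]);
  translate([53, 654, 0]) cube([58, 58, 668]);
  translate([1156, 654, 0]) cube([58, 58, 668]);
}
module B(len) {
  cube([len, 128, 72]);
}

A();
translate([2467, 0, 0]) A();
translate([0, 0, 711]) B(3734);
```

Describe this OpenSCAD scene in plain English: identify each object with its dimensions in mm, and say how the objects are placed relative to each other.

A is a rectangular dining table. The top is 1267×765×43 mm with its upper surface at z = 711 mm. It stands on four 58×58 mm square legs, each inset 53 mm from the nearest pair of top edges, running from the floor to the underside of the top.

B is a rectangular beam 3734 mm long (x), 128 mm deep (y), 72 mm thick (z).

The beam spans the tops of two tables placed 1200 mm apart, resting at z = 711 mm.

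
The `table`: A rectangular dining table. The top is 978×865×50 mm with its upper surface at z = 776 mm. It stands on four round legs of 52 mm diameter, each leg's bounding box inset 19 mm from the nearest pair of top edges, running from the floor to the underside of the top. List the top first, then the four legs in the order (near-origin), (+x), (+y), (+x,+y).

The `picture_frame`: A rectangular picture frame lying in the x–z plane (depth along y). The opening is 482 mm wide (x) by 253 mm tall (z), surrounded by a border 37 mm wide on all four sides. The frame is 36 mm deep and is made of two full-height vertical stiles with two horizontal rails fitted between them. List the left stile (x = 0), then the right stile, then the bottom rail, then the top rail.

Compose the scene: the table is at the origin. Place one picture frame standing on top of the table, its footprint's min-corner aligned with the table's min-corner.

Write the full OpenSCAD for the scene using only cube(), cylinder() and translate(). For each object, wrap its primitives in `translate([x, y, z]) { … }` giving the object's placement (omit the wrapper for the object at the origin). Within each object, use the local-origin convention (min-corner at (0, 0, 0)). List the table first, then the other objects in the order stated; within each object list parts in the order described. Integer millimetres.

translate([0, 0, 726]) cube([978, 865, 50]);
translate([45, 45, 0]) cylinder(h = 726, r = 26);
translate([933, 45, 0]) cylinder(h = 726, r = 26);
translate([45, 820, 0]) cylinder(h = 726, r = 26);
translate([933, 820, 0]) cylinder(h = 726, r = 26);
translate([0, 0, 776]) {
  cube([37, 36, 327]);
  translate([519, 0, 0]) cube([37, 36, 327]);
  translate([37, 0, 0]) cube([482, 36, 37]);
  translate([37, 0, 290]) cube([482, 36, 37]);
}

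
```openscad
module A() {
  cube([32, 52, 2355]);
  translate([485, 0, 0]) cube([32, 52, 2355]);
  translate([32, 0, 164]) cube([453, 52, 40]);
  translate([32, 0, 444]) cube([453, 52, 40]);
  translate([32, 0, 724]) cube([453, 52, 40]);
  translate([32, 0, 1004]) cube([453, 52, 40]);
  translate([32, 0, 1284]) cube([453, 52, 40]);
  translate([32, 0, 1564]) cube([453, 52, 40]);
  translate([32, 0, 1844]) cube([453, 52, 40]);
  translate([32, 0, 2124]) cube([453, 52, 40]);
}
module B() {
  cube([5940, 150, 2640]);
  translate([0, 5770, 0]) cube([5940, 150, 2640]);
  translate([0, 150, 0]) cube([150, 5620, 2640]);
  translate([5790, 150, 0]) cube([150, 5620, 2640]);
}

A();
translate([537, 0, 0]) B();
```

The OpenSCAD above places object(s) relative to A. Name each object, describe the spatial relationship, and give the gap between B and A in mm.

The house frame's nearest face is 20 mm from the ladder's +x face.

A is a ladder. B is a house frame. The house frame is on the floor beside the ladder on its +x side. The gap between the house frame and the ladder is 20 mm.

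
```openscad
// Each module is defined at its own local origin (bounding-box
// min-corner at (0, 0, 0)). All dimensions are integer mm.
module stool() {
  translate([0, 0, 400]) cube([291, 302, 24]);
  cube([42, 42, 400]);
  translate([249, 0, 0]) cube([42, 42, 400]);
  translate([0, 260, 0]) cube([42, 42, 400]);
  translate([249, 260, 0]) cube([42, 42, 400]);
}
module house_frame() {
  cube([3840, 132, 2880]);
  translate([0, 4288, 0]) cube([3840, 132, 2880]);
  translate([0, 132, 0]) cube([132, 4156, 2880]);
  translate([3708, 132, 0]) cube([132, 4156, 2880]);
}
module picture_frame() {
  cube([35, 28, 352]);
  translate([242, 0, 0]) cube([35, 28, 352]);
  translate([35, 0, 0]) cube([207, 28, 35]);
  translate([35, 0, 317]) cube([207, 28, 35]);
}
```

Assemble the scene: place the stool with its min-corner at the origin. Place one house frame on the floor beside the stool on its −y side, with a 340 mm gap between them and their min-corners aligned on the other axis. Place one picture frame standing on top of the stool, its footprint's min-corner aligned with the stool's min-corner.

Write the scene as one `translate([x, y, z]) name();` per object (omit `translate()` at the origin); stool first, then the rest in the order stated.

stool();
translate([0, -4760, 0]) house_frame();
translate([0, 0, 424]) picture_frame();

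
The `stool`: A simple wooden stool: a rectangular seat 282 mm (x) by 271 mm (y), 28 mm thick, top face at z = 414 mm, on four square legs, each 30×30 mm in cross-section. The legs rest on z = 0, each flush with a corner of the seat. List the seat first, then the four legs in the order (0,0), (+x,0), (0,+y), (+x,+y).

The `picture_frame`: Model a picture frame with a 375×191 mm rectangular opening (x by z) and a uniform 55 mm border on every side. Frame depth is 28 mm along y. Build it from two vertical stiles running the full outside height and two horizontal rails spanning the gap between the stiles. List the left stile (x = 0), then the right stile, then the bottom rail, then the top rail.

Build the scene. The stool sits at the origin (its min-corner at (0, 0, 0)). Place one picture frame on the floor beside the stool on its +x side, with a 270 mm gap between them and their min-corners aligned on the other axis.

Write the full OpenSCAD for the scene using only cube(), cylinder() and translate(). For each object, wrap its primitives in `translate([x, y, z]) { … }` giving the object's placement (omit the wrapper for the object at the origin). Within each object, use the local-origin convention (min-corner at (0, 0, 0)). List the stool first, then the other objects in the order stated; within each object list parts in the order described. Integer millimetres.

translate([0, 0, 386]) cube([282, 271, 28]);
cube([30, 30, 386]);
translate([252, 0, 0]) cube([30, 30, 386]);
translate([0, 241, 0]) cube([30, 30, 386]);
translate([252, 241, 0]) cube([30, 30, 386]);
translate([552, 0, 0]) {
  cube([55, 28, 301]);
  translate([430, 0, 0]) cube([55, 28, 301]);
  translate([55, 0, 0]) cube([375, 28, 55]);
  translate([55, 0, 246]) cube([375, 28, 55]);
}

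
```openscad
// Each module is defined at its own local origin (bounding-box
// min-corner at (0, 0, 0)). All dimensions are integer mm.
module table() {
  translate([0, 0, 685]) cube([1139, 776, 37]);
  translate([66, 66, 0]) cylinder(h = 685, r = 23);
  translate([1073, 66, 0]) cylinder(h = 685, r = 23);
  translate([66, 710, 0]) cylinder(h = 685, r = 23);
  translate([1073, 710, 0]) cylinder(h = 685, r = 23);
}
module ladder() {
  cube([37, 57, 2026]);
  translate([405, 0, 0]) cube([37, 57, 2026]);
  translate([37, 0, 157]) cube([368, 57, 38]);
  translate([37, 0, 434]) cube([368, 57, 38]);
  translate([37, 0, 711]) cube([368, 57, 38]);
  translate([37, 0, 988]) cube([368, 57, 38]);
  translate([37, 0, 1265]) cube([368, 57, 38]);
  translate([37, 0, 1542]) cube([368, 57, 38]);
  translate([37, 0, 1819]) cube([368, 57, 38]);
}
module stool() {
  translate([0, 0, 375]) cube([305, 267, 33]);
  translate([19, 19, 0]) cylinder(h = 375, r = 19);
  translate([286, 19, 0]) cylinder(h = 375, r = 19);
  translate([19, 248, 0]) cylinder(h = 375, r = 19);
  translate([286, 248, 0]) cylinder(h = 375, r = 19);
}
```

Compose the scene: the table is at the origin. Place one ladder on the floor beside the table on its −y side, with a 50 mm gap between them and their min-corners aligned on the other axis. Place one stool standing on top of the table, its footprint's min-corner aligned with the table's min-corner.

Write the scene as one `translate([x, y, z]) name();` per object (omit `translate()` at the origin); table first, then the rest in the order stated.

table();
translate([0, -107, 0]) ladder();
translate([0, 0, 722]) stool();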